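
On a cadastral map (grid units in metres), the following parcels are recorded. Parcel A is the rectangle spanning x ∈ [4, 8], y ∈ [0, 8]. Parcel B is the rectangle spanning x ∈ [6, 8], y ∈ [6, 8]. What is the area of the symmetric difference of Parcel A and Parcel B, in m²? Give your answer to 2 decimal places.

28.00

|Parcel A∩Parcel B|: x∈[6,8], y∈[6,8] → 2·2 = 4.
|Parcel A △ Parcel B| = |Parcel A| + |Parcel B| − 2·|Parcel A∩Parcel B| = 32 + 4 − 8 = 28.00.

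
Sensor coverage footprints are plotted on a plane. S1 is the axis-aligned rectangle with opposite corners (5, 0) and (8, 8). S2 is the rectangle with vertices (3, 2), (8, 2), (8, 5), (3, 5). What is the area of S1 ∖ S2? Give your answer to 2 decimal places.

15.00

|S1∩S2|: x∈[5,8], y∈[2,5] → 3·3 = 9.
|S1| = 24.
|S1 ∖ S2| = |S1| − |S1∩S2| = 24 − 9 = 15.00.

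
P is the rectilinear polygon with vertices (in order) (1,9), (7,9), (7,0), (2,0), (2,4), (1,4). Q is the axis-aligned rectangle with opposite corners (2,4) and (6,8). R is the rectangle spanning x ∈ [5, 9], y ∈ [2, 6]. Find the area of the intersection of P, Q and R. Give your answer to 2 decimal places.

The intersection is the polygon with vertices (6,4), (5,4), (5,6), (6,6).
By the shoelace formula its area is 2.00.

2.00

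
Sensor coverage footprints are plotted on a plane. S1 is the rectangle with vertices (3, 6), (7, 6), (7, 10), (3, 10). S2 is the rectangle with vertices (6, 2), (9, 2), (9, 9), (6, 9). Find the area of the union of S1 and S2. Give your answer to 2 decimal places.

34.00

By inclusion–exclusion:
Individual areas: |S1| = 16, |S2| = 21.
|S1∩S2|: x∈[6,7], y∈[6,9] → 1·3 = 3.
|S1 ∪ S2| = 37 − 3 = 34.00.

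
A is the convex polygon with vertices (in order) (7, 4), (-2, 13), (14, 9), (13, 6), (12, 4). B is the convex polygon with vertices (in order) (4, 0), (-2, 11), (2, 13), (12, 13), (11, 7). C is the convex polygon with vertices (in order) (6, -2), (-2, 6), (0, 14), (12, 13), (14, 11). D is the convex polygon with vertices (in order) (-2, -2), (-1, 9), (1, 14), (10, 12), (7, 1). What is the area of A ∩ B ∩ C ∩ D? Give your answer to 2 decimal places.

The intersection is the polygon with vertices (9.489,10.128), (7.818,4), (7,4), (-0.143,11.143), (0.25,12.125), (0.667,12.333).
By the shoelace formula its area is 39.59.

39.59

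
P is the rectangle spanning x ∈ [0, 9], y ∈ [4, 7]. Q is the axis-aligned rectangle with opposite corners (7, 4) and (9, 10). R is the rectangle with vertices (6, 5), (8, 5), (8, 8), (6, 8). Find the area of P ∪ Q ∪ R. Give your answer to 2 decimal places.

34.00

By inclusion–exclusion:
Individual areas: |P| = 27, |Q| = 12, |R| = 6.
|P∩Q|: x∈[7,9], y∈[4,7] → 2·3 = 6.
|P∩R|: x∈[6,8], y∈[5,7] → 2·2 = 4.
|Q∩R|: x∈[7,8], y∈[5,8] → 1·3 = 3.
|P∩Q∩R| = 2.
|P ∪ Q ∪ R| = 45 − 13 + 2 = 34.00.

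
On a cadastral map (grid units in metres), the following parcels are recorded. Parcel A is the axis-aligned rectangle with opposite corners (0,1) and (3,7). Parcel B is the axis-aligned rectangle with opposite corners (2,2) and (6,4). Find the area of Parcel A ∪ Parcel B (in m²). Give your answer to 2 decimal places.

24.00

By inclusion–exclusion:
Individual areas: |Parcel A| = 18, |Parcel B| = 8.
|Parcel A∩Parcel B|: x∈[2,3], y∈[2,4] → 1·2 = 2.
|Parcel A ∪ Parcel B| = 26 − 2 = 24.00.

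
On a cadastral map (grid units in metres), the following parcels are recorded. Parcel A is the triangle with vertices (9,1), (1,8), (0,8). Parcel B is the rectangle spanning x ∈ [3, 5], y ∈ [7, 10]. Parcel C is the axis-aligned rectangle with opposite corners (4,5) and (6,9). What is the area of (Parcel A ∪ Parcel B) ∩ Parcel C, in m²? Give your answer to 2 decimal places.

2.08

|Parcel A ∪ Parcel B| = 9.5.
|(Parcel A ∪ Parcel B) ∩ Parcel C| = 2.08.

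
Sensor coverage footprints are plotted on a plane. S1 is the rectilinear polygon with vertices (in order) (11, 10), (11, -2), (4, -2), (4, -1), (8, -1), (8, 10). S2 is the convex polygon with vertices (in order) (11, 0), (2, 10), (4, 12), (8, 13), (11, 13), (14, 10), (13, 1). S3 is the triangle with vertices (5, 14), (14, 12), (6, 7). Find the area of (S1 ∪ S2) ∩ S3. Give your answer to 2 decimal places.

The region (S1 ∪ S2) ∩ S3 is the polygon with vertices (8,13), (9.5,13), (11.429,12.571), (12.769,11.231), (6,7), (5.241,12.31).
By the shoelace formula its area is 26.00.

26.00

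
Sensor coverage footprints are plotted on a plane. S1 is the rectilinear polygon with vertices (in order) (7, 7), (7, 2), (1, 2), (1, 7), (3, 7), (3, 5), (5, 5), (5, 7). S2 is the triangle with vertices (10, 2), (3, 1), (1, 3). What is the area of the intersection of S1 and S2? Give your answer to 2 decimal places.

The intersection is the polygon with vertices (7,2), (2,2), (1,3), (7,2.333).
By the shoelace formula its area is 3.50.

3.50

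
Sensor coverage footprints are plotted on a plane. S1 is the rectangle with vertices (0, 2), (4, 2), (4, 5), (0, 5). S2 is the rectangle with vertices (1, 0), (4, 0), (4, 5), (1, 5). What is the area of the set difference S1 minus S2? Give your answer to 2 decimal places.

3.00

|S1∩S2|: x∈[1,4], y∈[2,5] → 3·3 = 9.
|S1| = 12.
|S1 ∖ S2| = |S1| − |S1∩S2| = 12 − 9 = 3.00.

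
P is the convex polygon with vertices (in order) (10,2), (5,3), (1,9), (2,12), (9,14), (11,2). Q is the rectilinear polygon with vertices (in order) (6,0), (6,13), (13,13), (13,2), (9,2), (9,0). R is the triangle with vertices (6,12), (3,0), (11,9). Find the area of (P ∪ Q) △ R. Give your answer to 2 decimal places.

|P ∪ Q| = 118.6833.
|(P ∪ Q) ∩ R| = 30.8105.
|(P ∪ Q) △ R| = 118.6833 + 34.5 − 61.6209 = 91.56.

91.56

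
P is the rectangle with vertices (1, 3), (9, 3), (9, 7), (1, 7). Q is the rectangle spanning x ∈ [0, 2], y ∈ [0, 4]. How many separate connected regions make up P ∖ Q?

P ∖ Q is a single connected region.

1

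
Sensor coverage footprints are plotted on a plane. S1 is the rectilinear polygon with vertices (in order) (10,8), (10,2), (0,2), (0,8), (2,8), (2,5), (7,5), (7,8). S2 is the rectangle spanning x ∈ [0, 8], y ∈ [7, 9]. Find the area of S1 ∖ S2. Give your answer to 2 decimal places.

|S1| = 45, |S1∩S2| = 3.
|S1 ∖ S2| = |S1| − |S1∩S2| = 45 − 3 = 42.00.

42.00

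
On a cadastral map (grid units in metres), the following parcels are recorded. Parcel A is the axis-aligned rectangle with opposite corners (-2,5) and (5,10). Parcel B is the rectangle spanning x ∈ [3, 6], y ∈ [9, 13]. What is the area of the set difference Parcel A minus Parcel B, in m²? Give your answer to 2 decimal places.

33.00

|Parcel A∩Parcel B|: x∈[3,5], y∈[9,10] → 2·1 = 2.
|Parcel A| = 35.
|Parcel A ∖ Parcel B| = |Parcel A| − |Parcel A∩Parcel B| = 35 − 2 = 33.00.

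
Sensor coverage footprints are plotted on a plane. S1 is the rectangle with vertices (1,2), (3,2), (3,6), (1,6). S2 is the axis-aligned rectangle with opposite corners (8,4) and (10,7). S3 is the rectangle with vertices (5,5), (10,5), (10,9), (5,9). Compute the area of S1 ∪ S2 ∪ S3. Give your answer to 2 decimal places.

By inclusion–exclusion:
Individual areas: |S1| = 8, |S2| = 6, |S3| = 20.
|S1∩S2| = 0 (no overlap).
|S1∩S3| = 0 (no overlap).
|S2∩S3|: x∈[8,10], y∈[5,7] → 2·2 = 4.
|S1∩S2∩S3| = 0.
|S1 ∪ S2 ∪ S3| = 34 − 4 + 0 = 30.00.

30.00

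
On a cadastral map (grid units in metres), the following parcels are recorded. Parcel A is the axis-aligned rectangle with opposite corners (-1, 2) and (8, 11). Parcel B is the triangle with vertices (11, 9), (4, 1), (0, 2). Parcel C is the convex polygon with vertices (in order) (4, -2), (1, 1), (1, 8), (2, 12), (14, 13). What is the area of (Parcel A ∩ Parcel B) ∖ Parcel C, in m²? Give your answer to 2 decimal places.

|Parcel A ∩ Parcel B| = 14.7833.
|(Parcel A ∩ Parcel B) ∩ Parcel C| = 14.4651.
|(Parcel A ∩ Parcel B) ∖ Parcel C| = 14.7833 − 14.4651 = 0.32.

0.32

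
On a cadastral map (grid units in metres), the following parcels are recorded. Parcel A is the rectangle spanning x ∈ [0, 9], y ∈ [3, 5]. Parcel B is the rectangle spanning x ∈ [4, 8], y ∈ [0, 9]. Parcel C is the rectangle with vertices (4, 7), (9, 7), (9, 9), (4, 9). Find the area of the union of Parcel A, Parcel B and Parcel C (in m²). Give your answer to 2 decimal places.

By inclusion–exclusion:
Individual areas: |Parcel A| = 18, |Parcel B| = 36, |Parcel C| = 10.
|Parcel A∩Parcel B|: x∈[4,8], y∈[3,5] → 4·2 = 8.
|Parcel A∩Parcel C| = 0 (no overlap).
|Parcel B∩Parcel C|: x∈[4,8], y∈[7,9] → 4·2 = 8.
|Parcel A∩Parcel B∩Parcel C| = 0.
|Parcel A ∪ Parcel B ∪ Parcel C| = 64 − 16 + 0 = 48.00.

48.00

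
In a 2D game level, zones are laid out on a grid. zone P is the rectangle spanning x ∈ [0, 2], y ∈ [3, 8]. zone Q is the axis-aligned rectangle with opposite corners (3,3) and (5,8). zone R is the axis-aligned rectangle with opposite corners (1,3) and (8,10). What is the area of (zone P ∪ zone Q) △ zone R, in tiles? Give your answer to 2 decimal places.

|zone P ∪ zone Q| = 20.
|(zone P ∪ zone Q) ∩ zone R| = 15.
|(zone P ∪ zone Q) △ zone R| = 20 + 49 − 30 = 39.00.

39.00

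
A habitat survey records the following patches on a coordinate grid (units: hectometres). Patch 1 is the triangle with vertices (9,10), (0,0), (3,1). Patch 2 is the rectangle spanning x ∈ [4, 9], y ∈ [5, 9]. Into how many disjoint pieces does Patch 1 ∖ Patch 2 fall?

2

Patch 1 ∖ Patch 2 splits into 2 disjoint pieces (area 0.1167, area 7.5833).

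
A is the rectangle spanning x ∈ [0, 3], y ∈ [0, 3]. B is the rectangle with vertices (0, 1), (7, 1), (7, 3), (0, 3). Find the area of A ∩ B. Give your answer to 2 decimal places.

|A∩B|: x∈[0,3], y∈[1,3] → 3·2 = 6.

6.00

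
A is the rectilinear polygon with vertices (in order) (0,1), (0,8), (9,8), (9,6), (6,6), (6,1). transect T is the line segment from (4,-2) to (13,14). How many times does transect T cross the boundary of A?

4

The segment meets the boundary at (8.5,6), (9,6.889), (5.688,1), (6,1.556).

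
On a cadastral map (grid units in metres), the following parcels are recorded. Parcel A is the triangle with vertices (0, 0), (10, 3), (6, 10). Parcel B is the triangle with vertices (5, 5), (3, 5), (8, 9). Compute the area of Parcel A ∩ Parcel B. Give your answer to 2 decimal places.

3.79

The intersection is the polygon with vertices (7.189,7.919), (5,5), (3,5), (7.02,8.216).
By the shoelace formula its area is 3.79.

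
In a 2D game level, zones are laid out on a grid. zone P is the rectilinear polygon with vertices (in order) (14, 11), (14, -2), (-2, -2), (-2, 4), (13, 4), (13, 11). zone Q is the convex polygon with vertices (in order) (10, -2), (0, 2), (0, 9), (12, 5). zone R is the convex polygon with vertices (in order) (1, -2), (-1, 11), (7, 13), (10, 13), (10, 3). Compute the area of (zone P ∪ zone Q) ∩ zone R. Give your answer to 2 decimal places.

The region (zone P ∪ zone Q) ∩ zone R is the polygon with vertices (0,9), (10,5.667), (10,3), (1,-2), (0,4.5).
By the shoelace formula its area is 67.58.

67.58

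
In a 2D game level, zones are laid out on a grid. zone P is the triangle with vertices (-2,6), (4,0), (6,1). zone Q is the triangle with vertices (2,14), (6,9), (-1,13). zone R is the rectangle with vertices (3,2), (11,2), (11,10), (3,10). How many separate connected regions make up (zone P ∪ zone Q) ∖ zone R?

2

(zone P ∪ zone Q) ∖ zone R splits into 2 disjoint pieces (area 8.3875, area 9.025).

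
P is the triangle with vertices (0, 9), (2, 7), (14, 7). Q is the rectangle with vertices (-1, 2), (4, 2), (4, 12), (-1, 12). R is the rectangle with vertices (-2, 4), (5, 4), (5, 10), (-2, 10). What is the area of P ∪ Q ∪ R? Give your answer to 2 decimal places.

By inclusion–exclusion:
Individual areas: |P| = 12, |Q| = 50, |R| = 42.
|P∩Q| = 4.8571.
|P∩R| = 6.2143.
|Q∩R|: x∈[-1,4], y∈[4,10] → 5·6 = 30.
|P∩Q∩R| = 4.8571.
|P ∪ Q ∪ R| = 104 − 41.0714 + 4.8571 = 67.79.

67.79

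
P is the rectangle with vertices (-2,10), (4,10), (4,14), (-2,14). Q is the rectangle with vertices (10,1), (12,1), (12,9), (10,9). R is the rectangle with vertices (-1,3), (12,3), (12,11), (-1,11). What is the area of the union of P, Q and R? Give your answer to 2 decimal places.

By inclusion–exclusion:
Individual areas: |P| = 24, |Q| = 16, |R| = 104.
|P∩Q| = 0 (no overlap).
|P∩R|: x∈[-1,4], y∈[10,11] → 5·1 = 5.
|Q∩R|: x∈[10,12], y∈[3,9] → 2·6 = 12.
|P∩Q∩R| = 0.
|P ∪ Q ∪ R| = 144 − 17 + 0 = 127.00.

127.00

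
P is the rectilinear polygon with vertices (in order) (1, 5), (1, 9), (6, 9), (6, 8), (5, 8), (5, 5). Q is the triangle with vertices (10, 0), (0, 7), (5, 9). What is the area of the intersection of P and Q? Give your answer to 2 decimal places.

11.87

The intersection is the polygon with vertices (1,7.4), (5,9), (5.556,8), (5,8), (5,5), (2.857,5), (1,6.3).
By the shoelace formula its area is 11.87.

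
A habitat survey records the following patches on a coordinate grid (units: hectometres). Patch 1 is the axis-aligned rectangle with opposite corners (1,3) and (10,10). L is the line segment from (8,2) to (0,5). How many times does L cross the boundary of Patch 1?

2

The segment meets the boundary at (1,4.625), (5.333,3).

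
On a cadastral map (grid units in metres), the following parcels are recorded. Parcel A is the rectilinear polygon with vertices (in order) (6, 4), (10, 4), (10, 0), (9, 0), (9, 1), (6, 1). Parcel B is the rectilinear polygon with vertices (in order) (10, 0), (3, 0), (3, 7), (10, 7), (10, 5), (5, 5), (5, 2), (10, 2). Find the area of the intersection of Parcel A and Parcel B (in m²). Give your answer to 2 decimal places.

The intersection is the polygon with vertices (10,0), (9,0), (9,1), (6,1), (6,2), (10,2).
By the shoelace formula its area is 5.00.

5.00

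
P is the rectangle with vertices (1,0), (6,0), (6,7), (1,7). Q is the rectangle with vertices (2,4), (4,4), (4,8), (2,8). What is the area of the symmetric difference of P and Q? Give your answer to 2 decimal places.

|P∩Q|: x∈[2,4], y∈[4,7] → 2·3 = 6.
|P △ Q| = |P| + |Q| − 2·|P∩Q| = 35 + 8 − 12 = 31.00.

31.00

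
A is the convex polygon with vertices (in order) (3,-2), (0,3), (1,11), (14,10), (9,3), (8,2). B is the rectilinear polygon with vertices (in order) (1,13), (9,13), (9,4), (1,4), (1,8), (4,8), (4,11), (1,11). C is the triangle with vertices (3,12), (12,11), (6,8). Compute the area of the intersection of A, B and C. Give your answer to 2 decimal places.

7.97

The intersection is the polygon with vertices (9,9.5), (6,8), (4,10.667), (4,10.769), (9,10.385).
By the shoelace formula its area is 7.97.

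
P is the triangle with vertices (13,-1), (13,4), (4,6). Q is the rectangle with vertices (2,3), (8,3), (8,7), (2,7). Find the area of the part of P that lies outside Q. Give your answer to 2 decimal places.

18.06

|P| = 22.5, |P∩Q| = 4.4365.
|P ∖ Q| = |P| − |P∩Q| = 22.5 − 4.4365 = 18.06.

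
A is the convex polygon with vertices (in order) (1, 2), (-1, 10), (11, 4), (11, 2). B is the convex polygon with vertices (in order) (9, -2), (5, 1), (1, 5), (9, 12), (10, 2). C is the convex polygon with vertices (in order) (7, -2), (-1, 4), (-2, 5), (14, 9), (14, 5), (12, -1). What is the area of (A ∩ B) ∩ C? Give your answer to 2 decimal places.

The region (A ∩ B) ∩ C is the polygon with vertices (10,2), (4,2), (1,5), (2.2,6.05), (5.333,6.833), (9.737,4.632).
By the shoelace formula its area is 30.43.

30.43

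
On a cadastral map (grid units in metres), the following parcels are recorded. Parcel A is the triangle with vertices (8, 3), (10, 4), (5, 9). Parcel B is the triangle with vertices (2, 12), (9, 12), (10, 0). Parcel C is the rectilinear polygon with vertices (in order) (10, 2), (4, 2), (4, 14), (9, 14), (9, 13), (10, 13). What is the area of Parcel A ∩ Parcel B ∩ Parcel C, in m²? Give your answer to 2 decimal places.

The intersection is the polygon with vertices (5,9), (9.636,4.364), (9.68,3.84), (8,3).
By the shoelace formula its area is 7.41.

7.41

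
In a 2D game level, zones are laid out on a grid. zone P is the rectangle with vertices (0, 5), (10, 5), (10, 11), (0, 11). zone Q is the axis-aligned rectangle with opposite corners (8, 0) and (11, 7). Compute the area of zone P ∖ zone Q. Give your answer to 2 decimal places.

56.00

|zone P∩zone Q|: x∈[8,10], y∈[5,7] → 2·2 = 4.
|zone P| = 60.
|zone P ∖ zone Q| = |zone P| − |zone P∩zone Q| = 60 − 4 = 56.00.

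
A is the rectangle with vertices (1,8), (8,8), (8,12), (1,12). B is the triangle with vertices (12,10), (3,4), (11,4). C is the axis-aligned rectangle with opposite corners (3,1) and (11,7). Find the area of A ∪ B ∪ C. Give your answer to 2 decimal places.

82.75

By inclusion–exclusion:
Individual areas: |A| = 28, |B| = 24, |C| = 48.
|A∩B| = 0.
|A∩C| = 0 (no overlap).
|B∩C| = 17.25.
|A∩B∩C| = 0.
|A ∪ B ∪ C| = 100 − 17.25 + 0 = 82.75.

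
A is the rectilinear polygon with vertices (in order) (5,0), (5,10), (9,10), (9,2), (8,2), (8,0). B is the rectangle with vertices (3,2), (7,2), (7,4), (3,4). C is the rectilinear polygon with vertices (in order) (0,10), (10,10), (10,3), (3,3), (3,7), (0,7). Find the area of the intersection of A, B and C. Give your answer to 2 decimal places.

The intersection is the polygon with vertices (7,4), (7,3), (5,3), (5,4).
By the shoelace formula its area is 2.00.

2.00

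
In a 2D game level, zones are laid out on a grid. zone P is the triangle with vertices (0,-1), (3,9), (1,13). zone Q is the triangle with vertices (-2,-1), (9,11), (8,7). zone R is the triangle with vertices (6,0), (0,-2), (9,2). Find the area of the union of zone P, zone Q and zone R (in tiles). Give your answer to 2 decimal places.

34.53

By inclusion–exclusion:
Individual areas: |zone P| = 16, |zone Q| = 16, |zone R| = 3.
|zone P∩zone Q| = 0.4688.
|zone P∩zone R| = 0.
|zone Q∩zone R| = 0.
|zone P∩zone Q∩zone R| = 0.
|zone P ∪ zone Q ∪ zone R| = 35 − 0.4688 + 0 = 34.53.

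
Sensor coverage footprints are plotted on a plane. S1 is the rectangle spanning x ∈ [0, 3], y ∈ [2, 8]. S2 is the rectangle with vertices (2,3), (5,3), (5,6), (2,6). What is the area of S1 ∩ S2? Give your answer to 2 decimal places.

3.00

|S1∩S2|: x∈[2,3], y∈[3,6] → 1·3 = 3.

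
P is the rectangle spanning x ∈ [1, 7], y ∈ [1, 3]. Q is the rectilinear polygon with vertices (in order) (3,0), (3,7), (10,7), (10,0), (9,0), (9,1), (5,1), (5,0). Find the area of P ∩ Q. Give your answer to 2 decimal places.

8.00

The intersection is the polygon with vertices (7,3), (7,1), (5,1), (3,1), (3,3).
By the shoelace formula its area is 8.00.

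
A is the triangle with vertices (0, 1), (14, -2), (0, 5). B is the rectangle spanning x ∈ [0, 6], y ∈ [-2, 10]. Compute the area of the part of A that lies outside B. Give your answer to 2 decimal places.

9.14

|A| = 28, |A∩B| = 18.8571.
|A ∖ B| = |A| − |A∩B| = 28 − 18.8571 = 9.14.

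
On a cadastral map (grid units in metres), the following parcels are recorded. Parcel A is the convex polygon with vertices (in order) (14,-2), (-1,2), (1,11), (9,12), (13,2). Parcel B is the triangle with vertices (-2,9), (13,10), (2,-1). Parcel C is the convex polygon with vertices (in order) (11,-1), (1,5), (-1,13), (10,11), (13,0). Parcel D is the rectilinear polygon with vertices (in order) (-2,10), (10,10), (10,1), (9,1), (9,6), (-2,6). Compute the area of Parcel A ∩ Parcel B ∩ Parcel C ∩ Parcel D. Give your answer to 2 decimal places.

The intersection is the polygon with vertices (9.883,9.792), (10,9.5), (10,7), (9,6), (0.75,6), (0.294,7.824), (0.594,9.173).
By the shoelace formula its area is 32.61.

32.61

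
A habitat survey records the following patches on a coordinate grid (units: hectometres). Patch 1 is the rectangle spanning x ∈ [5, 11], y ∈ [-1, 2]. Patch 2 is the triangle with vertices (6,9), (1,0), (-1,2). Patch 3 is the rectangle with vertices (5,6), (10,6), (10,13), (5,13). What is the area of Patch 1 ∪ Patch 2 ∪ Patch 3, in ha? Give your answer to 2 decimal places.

By inclusion–exclusion:
Individual areas: |Patch 1| = 18, |Patch 2| = 14, |Patch 3| = 35.
|Patch 1∩Patch 2| = 0.
|Patch 1∩Patch 3| = 0 (no overlap).
|Patch 2∩Patch 3| = 0.4.
|Patch 1∩Patch 2∩Patch 3| = 0.
|Patch 1 ∪ Patch 2 ∪ Patch 3| = 67 − 0.4 + 0 = 66.60.

66.60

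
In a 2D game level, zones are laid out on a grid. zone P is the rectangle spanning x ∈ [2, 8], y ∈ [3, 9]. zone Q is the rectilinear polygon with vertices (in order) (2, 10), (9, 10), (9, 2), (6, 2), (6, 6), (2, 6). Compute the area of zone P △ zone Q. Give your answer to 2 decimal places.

28.00

|zone P| = 36, |zone Q| = 40, |zone P∩zone Q| = 24.
|zone P △ zone Q| = |zone P| + |zone Q| − 2·|zone P∩zone Q| = 36 + 40 − 48 = 28.00.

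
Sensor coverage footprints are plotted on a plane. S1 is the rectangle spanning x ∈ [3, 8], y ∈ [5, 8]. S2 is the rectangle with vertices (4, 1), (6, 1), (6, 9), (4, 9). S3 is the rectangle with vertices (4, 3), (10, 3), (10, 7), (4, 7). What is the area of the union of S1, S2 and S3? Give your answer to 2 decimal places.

37.00

By inclusion–exclusion:
Individual areas: |S1| = 15, |S2| = 16, |S3| = 24.
|S1∩S2|: x∈[4,6], y∈[5,8] → 2·3 = 6.
|S1∩S3|: x∈[4,8], y∈[5,7] → 4·2 = 8.
|S2∩S3|: x∈[4,6], y∈[3,7] → 2·4 = 8.
|S1∩S2∩S3| = 4.
|S1 ∪ S2 ∪ S3| = 55 − 22 + 4 = 37.00.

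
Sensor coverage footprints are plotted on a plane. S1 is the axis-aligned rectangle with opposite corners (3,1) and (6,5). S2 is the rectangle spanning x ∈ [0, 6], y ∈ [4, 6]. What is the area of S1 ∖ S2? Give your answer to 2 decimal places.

9.00

|S1∩S2|: x∈[3,6], y∈[4,5] → 3·1 = 3.
|S1| = 12.
|S1 ∖ S2| = |S1| − |S1∩S2| = 12 − 3 = 9.00.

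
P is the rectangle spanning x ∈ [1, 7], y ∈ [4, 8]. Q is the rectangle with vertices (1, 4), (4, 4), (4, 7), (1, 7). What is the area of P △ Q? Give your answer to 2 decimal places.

|P∩Q|: x∈[1,4], y∈[4,7] → 3·3 = 9.
|P △ Q| = |P| + |Q| − 2·|P∩Q| = 24 + 9 − 18 = 15.00.

15.00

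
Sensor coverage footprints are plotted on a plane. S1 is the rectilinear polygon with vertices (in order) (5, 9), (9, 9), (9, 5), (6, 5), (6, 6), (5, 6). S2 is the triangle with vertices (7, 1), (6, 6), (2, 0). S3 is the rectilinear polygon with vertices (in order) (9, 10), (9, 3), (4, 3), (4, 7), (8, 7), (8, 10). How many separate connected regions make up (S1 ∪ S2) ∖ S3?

2

(S1 ∪ S2) ∖ S3 splits into 2 disjoint pieces (area 9.1, area 6).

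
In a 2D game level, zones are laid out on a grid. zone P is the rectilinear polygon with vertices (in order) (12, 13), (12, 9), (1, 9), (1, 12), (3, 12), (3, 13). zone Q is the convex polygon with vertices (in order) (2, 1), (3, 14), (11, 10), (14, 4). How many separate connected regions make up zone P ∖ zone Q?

2

zone P ∖ zone Q splits into 2 disjoint pieces (area 12.75, area 5.1923).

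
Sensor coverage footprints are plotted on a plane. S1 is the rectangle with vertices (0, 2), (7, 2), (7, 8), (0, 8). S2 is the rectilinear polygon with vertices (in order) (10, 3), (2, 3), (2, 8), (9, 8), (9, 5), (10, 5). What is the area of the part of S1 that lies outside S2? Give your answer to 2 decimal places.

17.00

|S1| = 42, |S1∩S2| = 25.
|S1 ∖ S2| = |S1| − |S1∩S2| = 42 − 25 = 17.00.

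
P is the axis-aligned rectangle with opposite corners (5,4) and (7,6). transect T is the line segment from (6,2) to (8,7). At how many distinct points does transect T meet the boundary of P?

The segment meets the boundary at (7,4.5), (6.8,4).

2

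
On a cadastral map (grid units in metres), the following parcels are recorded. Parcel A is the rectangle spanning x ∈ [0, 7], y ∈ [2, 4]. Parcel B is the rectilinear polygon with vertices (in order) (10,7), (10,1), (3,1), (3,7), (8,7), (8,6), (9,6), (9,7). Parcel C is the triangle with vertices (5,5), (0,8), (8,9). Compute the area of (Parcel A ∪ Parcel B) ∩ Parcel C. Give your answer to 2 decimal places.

4.30

The region (Parcel A ∪ Parcel B) ∩ Parcel C is the polygon with vertices (3,7), (6.5,7), (5,5), (3,6.2).
By the shoelace formula its area is 4.30.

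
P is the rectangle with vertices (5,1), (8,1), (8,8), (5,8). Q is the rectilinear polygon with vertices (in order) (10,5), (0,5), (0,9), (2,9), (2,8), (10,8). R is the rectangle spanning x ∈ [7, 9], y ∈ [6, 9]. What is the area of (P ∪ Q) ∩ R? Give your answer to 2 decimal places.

4.00

The region (P ∪ Q) ∩ R is the polygon with vertices (8,8), (9,8), (9,6), (7,6), (7,8).
By the shoelace formula its area is 4.00.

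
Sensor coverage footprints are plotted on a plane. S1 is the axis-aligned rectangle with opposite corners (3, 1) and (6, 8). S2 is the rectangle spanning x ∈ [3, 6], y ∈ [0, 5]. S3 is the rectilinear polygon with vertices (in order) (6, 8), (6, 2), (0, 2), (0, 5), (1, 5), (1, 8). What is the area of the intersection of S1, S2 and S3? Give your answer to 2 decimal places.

9.00

The intersection is the polygon with vertices (3,5), (6,5), (6,2), (3,2).
By the shoelace formula its area is 9.00.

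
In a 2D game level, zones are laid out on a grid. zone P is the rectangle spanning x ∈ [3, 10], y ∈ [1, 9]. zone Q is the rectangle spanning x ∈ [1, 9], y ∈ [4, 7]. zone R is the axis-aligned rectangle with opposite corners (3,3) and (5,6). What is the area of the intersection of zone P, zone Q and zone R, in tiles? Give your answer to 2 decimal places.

The intersection is the polygon with vertices (3,4), (3,6), (5,6), (5,4).
By the shoelace formula its area is 4.00.

4.00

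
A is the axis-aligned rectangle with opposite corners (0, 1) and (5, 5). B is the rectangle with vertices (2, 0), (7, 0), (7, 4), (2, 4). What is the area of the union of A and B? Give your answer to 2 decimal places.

By inclusion–exclusion:
Individual areas: |A| = 20, |B| = 20.
|A∩B|: x∈[2,5], y∈[1,4] → 3·3 = 9.
|A ∪ B| = 40 − 9 = 31.00.

31.00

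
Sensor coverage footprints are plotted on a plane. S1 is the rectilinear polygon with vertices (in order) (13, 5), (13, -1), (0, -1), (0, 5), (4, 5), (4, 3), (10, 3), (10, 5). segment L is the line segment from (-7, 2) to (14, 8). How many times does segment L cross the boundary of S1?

2

The segment meets the boundary at (3.5,5), (0,4).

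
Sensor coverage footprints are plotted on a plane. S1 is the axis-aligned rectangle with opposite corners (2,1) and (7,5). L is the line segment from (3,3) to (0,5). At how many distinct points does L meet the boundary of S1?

1

The segment meets the boundary at (2,3.667).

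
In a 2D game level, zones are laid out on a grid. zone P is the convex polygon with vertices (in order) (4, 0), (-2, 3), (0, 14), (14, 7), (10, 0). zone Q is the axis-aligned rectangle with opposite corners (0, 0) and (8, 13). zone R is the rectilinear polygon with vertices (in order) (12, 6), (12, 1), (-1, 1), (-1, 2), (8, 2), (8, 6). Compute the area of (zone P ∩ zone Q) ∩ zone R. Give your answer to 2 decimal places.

|zone P ∩ zone Q| = 91.
|(zone P ∩ zone Q) ∩ zone R| = 7.00.

7.00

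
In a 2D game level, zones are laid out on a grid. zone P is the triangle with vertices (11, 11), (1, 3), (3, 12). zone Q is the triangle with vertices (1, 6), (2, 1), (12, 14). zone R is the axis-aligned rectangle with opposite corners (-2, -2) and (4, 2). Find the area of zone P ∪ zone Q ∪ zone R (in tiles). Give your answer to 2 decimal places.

By inclusion–exclusion:
Individual areas: |zone P| = 37, |zone Q| = 31.5, |zone R| = 24.
|zone P∩zone Q| = 19.9624.
|zone P∩zone R| = 0.
|zone Q∩zone R| = 0.4846.
|zone P∩zone Q∩zone R| = 0.
|zone P ∪ zone Q ∪ zone R| = 92.5 − 20.447 + 0 = 72.05.

72.05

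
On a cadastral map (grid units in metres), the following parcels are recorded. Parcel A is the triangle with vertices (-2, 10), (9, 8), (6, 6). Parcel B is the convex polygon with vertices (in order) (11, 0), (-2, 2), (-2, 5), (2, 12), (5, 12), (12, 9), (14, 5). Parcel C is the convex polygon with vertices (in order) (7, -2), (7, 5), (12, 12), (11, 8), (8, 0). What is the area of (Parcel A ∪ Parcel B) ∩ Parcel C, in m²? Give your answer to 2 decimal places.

The region (Parcel A ∪ Parcel B) ∩ Parcel C is the polygon with vertices (11.323,9.29), (11,8), (8.164,0.436), (7,0.615), (7,5), (10.359,9.703).
By the shoelace formula its area is 18.48.

18.48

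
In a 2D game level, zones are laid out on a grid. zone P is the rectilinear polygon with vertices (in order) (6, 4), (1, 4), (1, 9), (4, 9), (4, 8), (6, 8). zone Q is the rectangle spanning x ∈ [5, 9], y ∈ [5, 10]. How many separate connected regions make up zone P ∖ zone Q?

1

zone P ∖ zone Q is a single connected region.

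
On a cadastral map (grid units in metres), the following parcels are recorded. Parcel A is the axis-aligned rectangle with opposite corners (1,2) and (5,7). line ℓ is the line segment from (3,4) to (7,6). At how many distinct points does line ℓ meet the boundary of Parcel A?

1

The segment meets the boundary at (5,5).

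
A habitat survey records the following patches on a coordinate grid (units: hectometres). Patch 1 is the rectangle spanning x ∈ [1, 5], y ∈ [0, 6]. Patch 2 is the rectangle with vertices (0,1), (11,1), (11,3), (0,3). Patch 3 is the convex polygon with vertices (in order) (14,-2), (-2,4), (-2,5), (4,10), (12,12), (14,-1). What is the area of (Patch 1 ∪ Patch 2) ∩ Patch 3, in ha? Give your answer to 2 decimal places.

27.33

The region (Patch 1 ∪ Patch 2) ∩ Patch 3 is the polygon with vertices (1,3), (1,6), (5,6), (5,3), (11,3), (11,1), (6,1), (0.667,3).
By the shoelace formula its area is 27.33.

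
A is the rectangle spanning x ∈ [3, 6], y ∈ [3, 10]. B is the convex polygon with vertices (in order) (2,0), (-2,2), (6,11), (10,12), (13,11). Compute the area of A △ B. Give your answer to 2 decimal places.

|A| = 21, |B| = 68, |A∩B| = 17.9931.
|A △ B| = |A| + |B| − 2·|A∩B| = 21 + 68 − 35.9861 = 53.01.

53.01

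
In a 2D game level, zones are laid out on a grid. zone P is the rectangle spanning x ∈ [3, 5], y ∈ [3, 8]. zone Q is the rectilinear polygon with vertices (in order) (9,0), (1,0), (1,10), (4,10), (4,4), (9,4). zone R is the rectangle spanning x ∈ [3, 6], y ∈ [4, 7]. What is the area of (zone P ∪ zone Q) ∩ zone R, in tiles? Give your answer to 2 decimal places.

6.00

|zone P ∪ zone Q| = 54.
|(zone P ∪ zone Q) ∩ zone R| = 6.00.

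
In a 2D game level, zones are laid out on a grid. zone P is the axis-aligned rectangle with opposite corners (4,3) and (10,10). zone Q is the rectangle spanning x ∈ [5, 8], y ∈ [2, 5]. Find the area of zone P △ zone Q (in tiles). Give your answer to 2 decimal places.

39.00

|zone P∩zone Q|: x∈[5,8], y∈[3,5] → 3·2 = 6.
|zone P △ zone Q| = |zone P| + |zone Q| − 2·|zone P∩zone Q| = 42 + 9 − 12 = 39.00.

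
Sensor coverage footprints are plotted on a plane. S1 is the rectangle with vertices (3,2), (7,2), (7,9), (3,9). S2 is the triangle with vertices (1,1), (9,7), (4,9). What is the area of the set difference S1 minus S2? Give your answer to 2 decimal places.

11.13

|S1| = 28, |S1∩S2| = 16.8667.
|S1 ∖ S2| = |S1| − |S1∩S2| = 28 − 16.8667 = 11.13.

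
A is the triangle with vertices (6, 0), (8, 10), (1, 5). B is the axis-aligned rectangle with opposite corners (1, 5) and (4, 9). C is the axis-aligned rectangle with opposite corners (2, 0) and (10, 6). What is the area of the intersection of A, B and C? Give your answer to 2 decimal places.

The intersection is the polygon with vertices (4,5), (2,5), (2,5.714), (2.4,6), (4,6).
By the shoelace formula its area is 1.94.

1.94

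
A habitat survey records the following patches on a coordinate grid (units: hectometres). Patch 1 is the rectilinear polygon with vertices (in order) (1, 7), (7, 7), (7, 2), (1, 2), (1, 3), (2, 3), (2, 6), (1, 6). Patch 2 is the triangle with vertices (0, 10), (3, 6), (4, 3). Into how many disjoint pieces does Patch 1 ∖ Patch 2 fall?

1

Patch 1 ∖ Patch 2 is a single connected region.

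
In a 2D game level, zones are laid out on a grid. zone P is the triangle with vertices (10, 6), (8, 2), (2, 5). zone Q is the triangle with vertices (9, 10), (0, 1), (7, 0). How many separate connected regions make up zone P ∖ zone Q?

zone P ∖ zone Q splits into 2 disjoint pieces (area 4.5105, area 0.9524).

2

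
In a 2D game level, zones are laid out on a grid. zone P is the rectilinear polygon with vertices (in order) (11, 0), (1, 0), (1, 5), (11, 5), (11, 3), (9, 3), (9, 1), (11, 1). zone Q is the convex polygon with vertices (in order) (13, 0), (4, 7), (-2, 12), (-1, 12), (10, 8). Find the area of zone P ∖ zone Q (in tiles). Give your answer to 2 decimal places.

39.71

|zone P| = 46, |zone P∩zone Q| = 6.2857.
|zone P ∖ zone Q| = |zone P| − |zone P∩zone Q| = 46 − 6.2857 = 39.71.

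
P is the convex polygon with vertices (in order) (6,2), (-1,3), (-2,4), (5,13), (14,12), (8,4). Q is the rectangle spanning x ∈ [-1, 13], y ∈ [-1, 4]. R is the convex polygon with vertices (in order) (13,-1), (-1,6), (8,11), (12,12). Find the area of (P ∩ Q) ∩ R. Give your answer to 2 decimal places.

The region (P ∩ Q) ∩ R is the polygon with vertices (8,4), (6.333,2.333), (3,4).
By the shoelace formula its area is 4.17.

4.17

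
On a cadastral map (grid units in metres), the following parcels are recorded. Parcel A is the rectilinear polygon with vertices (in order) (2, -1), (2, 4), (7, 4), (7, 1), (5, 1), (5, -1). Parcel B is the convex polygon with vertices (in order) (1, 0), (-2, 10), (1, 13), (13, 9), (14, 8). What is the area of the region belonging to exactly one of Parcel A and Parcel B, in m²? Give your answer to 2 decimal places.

|Parcel A| = 21, |Parcel B| = 108, |Parcel A∩Parcel B| = 9.2308.
|Parcel A △ Parcel B| = |Parcel A| + |Parcel B| − 2·|Parcel A∩Parcel B| = 21 + 108 − 18.4615 = 110.54.

110.54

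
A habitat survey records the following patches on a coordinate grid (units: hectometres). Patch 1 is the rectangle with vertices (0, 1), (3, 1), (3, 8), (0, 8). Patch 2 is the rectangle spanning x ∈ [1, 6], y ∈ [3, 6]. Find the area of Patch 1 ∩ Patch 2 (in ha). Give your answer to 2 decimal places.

6.00

|Patch 1∩Patch 2|: x∈[1,3], y∈[3,6] → 2·3 = 6.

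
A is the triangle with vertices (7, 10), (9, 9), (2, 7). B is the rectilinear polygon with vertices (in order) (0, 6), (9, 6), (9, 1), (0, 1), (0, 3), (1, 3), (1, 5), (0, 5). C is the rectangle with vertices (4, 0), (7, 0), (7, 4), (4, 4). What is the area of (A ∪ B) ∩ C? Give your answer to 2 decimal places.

The region (A ∪ B) ∩ C is the polygon with vertices (4,1), (4,4), (7,4), (7,1).
By the shoelace formula its area is 9.00.

9.00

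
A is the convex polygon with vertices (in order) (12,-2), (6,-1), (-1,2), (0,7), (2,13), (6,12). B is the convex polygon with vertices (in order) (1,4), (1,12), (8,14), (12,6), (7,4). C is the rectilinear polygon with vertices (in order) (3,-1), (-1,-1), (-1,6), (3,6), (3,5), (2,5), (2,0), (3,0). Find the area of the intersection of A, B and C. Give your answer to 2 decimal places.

3.00

The intersection is the polygon with vertices (1,4), (1,6), (3,6), (3,5), (2,5), (2,4).
By the shoelace formula its area is 3.00.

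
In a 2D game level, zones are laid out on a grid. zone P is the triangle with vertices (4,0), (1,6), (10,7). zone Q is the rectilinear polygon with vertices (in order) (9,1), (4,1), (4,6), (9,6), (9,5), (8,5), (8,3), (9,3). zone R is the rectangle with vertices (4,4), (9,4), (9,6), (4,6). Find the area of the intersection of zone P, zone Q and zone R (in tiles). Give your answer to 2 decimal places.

8.51

The intersection is the polygon with vertices (8,5), (8,4.667), (7.429,4), (4,4), (4,6), (9,6), (9,5.833), (8.286,5).
By the shoelace formula its area is 8.51.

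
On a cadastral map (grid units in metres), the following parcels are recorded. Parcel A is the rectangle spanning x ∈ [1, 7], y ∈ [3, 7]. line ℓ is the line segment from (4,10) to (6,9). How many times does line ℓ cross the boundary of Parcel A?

The segment lies entirely outside Parcel A and never meets its boundary.

0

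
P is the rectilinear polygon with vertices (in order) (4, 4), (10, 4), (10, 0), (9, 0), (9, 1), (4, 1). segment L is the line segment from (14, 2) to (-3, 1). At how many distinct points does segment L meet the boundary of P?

The segment meets the boundary at (4,1.412), (10,1.765).

2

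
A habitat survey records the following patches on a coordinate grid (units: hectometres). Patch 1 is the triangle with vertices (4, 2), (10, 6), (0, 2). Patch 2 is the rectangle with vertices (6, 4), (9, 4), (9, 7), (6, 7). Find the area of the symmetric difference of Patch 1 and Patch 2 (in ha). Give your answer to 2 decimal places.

13.67

|Patch 1| = 8, |Patch 2| = 9, |Patch 1∩Patch 2| = 1.6667.
|Patch 1 △ Patch 2| = |Patch 1| + |Patch 2| − 2·|Patch 1∩Patch 2| = 8 + 9 − 3.3333 = 13.67.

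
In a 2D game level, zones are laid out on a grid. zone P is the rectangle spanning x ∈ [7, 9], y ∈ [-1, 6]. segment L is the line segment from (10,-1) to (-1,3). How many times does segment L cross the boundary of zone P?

2

The segment meets the boundary at (7,0.091), (9,-0.636).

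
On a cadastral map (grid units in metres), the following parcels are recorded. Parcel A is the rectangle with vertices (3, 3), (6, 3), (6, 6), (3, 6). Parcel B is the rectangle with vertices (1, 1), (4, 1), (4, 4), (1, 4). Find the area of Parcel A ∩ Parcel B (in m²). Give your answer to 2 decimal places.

1.00

|Parcel A∩Parcel B|: x∈[3,4], y∈[3,4] → 1·1 = 1.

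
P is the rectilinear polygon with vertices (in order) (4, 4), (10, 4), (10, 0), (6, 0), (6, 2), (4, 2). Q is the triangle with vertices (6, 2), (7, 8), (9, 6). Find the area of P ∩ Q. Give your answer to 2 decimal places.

The intersection is the polygon with vertices (7.5,4), (6,2), (6.333,4).
By the shoelace formula its area is 1.17.

1.17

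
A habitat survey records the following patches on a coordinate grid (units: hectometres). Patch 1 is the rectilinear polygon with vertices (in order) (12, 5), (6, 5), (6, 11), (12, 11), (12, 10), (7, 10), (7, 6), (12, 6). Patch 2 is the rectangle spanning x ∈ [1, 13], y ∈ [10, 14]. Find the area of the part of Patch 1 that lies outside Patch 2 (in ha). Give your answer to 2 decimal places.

|Patch 1| = 16, |Patch 1∩Patch 2| = 6.
|Patch 1 ∖ Patch 2| = |Patch 1| − |Patch 1∩Patch 2| = 16 − 6 = 10.00.

10.00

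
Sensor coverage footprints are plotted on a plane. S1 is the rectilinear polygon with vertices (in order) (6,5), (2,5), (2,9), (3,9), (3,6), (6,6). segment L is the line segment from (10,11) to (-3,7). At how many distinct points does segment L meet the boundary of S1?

The segment meets the boundary at (2,8.538), (3,8.846).

2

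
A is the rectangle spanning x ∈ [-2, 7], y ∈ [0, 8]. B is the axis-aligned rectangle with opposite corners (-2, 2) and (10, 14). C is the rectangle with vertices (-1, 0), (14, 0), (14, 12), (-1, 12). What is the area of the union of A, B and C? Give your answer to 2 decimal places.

By inclusion–exclusion:
Individual areas: |A| = 72, |B| = 144, |C| = 180.
|A∩B|: x∈[-2,7], y∈[2,8] → 9·6 = 54.
|A∩C|: x∈[-1,7], y∈[0,8] → 8·8 = 64.
|B∩C|: x∈[-1,10], y∈[2,12] → 11·10 = 110.
|A∩B∩C| = 48.
|A ∪ B ∪ C| = 396 − 228 + 48 = 216.00.

216.00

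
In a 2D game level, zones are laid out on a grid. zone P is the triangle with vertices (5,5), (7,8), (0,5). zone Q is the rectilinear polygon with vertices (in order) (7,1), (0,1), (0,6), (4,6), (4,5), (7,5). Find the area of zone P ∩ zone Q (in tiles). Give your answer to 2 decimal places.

2.83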